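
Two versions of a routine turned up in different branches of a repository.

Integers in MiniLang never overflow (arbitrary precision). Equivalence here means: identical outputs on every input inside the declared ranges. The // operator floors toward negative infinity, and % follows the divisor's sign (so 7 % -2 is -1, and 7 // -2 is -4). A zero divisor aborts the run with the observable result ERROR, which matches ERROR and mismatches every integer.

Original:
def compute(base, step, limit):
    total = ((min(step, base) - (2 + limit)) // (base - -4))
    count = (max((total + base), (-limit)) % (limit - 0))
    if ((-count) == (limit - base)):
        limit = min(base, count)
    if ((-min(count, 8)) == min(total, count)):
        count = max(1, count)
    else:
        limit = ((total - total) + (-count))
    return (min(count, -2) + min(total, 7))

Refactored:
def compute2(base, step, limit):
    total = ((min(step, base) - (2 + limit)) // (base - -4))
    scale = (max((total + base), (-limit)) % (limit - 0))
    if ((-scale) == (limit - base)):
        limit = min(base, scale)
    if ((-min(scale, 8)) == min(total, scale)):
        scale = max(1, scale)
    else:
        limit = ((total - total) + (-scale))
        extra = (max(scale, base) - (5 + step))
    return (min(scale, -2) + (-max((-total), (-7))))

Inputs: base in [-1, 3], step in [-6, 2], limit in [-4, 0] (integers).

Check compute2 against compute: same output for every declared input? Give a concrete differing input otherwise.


The two versions differ — the changes include constant usage differs; also statement counts differ; also arithmetic usage differs; also min/max/abs usage differs; also local variable names differ.
As a probe, take base=3, step=-5, limit=-4: compute runs total := -1 | count := 0 | ((-count) == (limit - base)): false | ((-min(count, 8)) == min(total, count)): false | limit := 0 | result -3; compute2 runs total := -1 | scale := 0 | ((-scale) == (limit - base)): false | ((-min(scale, 8)) == min(total, scale)): false | limit := 0 | extra := 3 | result -3; both end at -3.
Across all 225 domain points the two functions coincide.
verdict: equivalent


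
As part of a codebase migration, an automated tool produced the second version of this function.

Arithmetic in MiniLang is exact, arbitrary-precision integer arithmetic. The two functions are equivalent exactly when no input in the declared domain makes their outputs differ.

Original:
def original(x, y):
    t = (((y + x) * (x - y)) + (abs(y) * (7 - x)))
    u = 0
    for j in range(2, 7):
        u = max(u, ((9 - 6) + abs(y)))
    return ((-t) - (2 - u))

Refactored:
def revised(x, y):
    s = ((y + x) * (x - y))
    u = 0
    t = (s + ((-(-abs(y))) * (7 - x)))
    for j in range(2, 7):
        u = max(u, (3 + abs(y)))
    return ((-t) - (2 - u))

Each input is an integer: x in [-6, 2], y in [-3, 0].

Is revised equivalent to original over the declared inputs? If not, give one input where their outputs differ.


The two are interchangeable: local variable names differ; arithmetic usage differs; constant usage differs; statement counts differ, and every declared input agrees.
One worked example (x=0, y=-3) — original: t becomes 12; next u becomes 0; next at j=2:; next u becomes 6; next at j=3:; next u becomes 6; next at j=4:; next u becomes 6; next at j=5:; next u becomes 6; next at j=6:; next u becomes 6; next final value -8; revised: s becomes -9; next u becomes 0; next t becomes 12; next at j=2:; next u becomes 6; next at j=3:; next u becomes 6; next at j=4:; next u becomes 6; next at j=5:; next u becomes 6; next at j=6:; next u becomes 6; next final value -8; agreement on -8.
Checked all 36 inputs in the declared domain: the outputs agree on every one.
verdict: equivalent


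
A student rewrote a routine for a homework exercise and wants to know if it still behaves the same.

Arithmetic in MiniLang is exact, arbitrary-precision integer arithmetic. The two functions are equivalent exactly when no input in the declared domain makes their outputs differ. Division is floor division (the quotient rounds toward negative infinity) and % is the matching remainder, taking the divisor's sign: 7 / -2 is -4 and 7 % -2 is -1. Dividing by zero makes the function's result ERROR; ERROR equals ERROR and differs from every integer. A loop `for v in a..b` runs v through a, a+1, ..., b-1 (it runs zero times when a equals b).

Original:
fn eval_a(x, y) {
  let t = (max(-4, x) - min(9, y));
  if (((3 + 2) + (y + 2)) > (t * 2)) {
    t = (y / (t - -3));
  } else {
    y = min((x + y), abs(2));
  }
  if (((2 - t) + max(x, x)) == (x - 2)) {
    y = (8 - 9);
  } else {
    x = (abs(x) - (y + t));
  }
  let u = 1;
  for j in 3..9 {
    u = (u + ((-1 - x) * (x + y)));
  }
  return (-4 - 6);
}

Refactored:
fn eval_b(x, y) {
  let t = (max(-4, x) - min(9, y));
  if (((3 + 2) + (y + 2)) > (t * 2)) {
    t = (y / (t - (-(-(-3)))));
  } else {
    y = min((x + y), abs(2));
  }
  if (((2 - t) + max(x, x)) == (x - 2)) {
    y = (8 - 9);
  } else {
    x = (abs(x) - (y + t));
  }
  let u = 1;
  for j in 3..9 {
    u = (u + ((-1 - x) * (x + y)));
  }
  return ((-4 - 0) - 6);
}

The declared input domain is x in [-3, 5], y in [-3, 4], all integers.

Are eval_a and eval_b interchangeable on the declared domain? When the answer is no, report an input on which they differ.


Although arithmetic usage differs; and constant usage differs, 72/72 inputs agree.
verdict: equivalent


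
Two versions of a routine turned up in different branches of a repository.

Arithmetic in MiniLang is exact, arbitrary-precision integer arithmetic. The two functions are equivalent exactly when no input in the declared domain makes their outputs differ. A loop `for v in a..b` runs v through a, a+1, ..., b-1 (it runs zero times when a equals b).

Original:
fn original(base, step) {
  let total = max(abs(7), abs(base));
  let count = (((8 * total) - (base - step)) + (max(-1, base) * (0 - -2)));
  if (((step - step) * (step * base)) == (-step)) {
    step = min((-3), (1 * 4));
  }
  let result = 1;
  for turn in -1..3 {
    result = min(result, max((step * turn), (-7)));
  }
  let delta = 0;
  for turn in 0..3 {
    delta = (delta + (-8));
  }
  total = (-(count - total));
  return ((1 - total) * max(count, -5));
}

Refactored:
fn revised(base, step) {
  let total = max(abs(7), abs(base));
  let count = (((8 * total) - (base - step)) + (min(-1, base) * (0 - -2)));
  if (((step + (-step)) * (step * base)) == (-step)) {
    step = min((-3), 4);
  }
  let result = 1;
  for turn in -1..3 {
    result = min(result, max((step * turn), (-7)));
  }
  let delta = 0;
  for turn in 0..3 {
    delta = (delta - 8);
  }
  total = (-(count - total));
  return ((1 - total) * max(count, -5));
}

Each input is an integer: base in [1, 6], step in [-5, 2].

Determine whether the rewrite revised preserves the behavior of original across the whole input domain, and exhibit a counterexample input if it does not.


base=1, step=-5 yields 2392 from original but 2016 from revised.
verdict: not equivalent; witness: base=1, step=-5


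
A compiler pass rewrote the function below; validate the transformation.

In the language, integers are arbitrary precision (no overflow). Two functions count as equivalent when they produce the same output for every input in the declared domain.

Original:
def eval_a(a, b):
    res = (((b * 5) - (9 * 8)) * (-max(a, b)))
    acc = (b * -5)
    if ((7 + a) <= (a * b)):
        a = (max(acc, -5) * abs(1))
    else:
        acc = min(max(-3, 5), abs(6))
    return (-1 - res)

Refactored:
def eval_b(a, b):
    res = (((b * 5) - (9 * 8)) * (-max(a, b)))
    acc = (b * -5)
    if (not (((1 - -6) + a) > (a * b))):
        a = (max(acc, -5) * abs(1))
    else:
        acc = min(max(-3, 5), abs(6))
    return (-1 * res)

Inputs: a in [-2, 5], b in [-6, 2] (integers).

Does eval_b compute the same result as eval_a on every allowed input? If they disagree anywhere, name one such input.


Evaluate both at a=-2, b=-6.
eval_a: res becomes -204; next acc becomes 30; next ((7 + a) <= (a * b)) evaluates to true; next a becomes 30; next final value 203
eval_b: res becomes -204; next acc becomes 30; next (not (((1 - -6) + a) > (a * b))) evaluates to true; next a becomes 30; next final value 204
203 against 204: the behavior changed.
verdict: not equivalent; witness: a=-2, b=-6


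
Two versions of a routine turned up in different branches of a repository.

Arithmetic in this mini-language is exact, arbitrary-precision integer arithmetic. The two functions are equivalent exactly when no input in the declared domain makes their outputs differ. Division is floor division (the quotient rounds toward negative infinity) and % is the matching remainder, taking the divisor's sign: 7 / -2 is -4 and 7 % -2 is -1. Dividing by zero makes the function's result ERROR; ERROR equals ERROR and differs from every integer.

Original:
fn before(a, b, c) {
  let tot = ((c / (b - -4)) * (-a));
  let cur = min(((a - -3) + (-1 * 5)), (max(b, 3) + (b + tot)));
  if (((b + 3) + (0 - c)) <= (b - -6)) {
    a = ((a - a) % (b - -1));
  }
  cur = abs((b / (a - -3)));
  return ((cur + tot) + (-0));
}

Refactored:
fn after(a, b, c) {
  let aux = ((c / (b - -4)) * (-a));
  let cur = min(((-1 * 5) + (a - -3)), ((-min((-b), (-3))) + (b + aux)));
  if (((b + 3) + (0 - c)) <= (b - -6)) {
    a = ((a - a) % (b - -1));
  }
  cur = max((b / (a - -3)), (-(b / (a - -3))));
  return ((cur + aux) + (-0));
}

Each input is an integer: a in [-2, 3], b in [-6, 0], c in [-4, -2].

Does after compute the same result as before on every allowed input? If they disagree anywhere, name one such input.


Differences: min/max/abs usage differs; local variable names differ; constant usage differs; arithmetic usage differs — yet all 126 inputs agree.
verdict: equivalent


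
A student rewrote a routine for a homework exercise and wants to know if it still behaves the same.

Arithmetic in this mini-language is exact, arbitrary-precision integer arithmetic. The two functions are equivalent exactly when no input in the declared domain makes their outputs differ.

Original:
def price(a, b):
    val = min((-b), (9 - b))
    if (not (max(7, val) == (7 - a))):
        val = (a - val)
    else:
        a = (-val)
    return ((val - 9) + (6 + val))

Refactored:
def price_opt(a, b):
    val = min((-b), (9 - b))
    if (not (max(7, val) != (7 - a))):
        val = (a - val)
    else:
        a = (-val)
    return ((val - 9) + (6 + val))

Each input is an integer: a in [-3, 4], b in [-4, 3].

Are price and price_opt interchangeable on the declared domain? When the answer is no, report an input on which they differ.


Try a=-3, b=-4.
price: val := 4 | (not (max(7, val) == (7 - a))): true | val := -7 | result -17
price_opt: val := 4 | (not (max(7, val) != (7 - a))): false | a := -4 | result 5
-17 vs 5 — the two versions disagree here.
verdict: not equivalent; witness: a=-3, b=-4


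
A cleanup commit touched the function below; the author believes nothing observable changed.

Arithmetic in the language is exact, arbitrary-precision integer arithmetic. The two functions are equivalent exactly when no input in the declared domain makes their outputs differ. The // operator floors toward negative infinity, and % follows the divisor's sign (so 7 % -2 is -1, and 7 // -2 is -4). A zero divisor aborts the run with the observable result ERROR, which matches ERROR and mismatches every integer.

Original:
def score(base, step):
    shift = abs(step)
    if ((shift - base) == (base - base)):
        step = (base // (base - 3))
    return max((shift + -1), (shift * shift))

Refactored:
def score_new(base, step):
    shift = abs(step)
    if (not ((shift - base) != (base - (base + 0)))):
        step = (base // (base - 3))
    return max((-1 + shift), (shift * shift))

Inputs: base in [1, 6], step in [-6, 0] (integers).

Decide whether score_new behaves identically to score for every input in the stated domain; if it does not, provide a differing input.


Reading the diff, among the changes: arithmetic usage differs; comparison usage differs; constant usage differs; boolean connective usage differs.
Spot check at base=4, step=-6 — score: shift = 6; ((shift - base) == (base - base)) -> false; return 36. score_new: shift = 6; (not ((shift - base) != (base - (base + 0)))) -> false; return 36. Both give 36.
Across all 42 domain points the two functions coincide.
verdict: equivalent


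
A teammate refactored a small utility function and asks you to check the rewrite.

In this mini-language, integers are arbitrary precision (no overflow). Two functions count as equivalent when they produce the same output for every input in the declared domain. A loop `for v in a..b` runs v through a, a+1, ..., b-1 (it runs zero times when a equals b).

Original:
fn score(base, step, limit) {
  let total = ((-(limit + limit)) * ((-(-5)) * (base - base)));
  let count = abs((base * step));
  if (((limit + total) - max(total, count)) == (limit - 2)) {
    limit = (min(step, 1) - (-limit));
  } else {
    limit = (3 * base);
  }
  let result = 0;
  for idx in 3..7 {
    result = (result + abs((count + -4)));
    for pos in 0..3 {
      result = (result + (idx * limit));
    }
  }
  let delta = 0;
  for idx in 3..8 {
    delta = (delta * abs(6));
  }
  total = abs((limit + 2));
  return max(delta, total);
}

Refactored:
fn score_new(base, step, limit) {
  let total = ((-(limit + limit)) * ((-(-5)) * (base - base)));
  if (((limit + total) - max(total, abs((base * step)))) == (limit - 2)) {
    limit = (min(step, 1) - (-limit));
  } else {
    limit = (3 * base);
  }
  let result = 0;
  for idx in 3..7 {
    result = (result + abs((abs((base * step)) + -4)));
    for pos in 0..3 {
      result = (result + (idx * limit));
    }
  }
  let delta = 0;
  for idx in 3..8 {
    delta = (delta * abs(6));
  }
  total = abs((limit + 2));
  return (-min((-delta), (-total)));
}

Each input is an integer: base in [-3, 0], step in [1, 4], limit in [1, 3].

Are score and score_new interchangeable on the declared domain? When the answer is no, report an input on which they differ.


The two are interchangeable: arithmetic usage differs; min/max/abs usage differs; statement counts differ; local variable names differ, and every declared input agrees.
Spot check at base=-2, step=2, limit=2 — score: total=0, then count=4, then (((limit + total) - max(total, count)) == (limit - 2)) is false, then limit=-6, then result=0, then (idx=3), then result=0, then (pos=0), then result=-18, then (pos=1), then result=-36, then (pos=2), then result=-54, then (idx=4), then result=-54, then (pos=0), then result=-78, then (pos=1), then result=-102, then (pos=2), then result=-126, then (idx=5), then result=-126, then (pos=0), then result=-156, then (pos=1), then result=-186, then (pos=2), then result=-216, then (idx=6), then result=-216, then (pos=0), then result=-252, then (pos=1), then result=-288, then (pos=2), then result=-324, then delta=0, then (idx=3), then delta=0, then (idx=4), then delta=0, then (idx=5), then delta=0, then (idx=6), then delta=0, then (idx=7), then delta=0, then total=4, then returns 4. score_new: total=0, then (((limit + total) - max(total, abs((base * step)))) == (limit - 2)) is false, then limit=-6, then result=0, then (idx=3), then result=0, then (pos=0), then result=-18, then (pos=1), then result=-36, then (pos=2), then result=-54, then (idx=4), then result=-54, then (pos=0), then result=-78, then (pos=1), then result=-102, then (pos=2), then result=-126, then (idx=5), then result=-126, then (pos=0), then result=-156, then (pos=1), then result=-186, then (pos=2), then result=-216, then (idx=6), then result=-216, then (pos=0), then result=-252, then (pos=1), then result=-288, then (pos=2), then result=-324, then delta=0, then (idx=3), then delta=0, then (idx=4), then delta=0, then (idx=5), then delta=0, then (idx=6), then delta=0, then (idx=7), then delta=0, then total=4, then returns 4. Both give 4.
An exhaustive pass over the 48 declared inputs shows identical outputs.
verdict: equivalent


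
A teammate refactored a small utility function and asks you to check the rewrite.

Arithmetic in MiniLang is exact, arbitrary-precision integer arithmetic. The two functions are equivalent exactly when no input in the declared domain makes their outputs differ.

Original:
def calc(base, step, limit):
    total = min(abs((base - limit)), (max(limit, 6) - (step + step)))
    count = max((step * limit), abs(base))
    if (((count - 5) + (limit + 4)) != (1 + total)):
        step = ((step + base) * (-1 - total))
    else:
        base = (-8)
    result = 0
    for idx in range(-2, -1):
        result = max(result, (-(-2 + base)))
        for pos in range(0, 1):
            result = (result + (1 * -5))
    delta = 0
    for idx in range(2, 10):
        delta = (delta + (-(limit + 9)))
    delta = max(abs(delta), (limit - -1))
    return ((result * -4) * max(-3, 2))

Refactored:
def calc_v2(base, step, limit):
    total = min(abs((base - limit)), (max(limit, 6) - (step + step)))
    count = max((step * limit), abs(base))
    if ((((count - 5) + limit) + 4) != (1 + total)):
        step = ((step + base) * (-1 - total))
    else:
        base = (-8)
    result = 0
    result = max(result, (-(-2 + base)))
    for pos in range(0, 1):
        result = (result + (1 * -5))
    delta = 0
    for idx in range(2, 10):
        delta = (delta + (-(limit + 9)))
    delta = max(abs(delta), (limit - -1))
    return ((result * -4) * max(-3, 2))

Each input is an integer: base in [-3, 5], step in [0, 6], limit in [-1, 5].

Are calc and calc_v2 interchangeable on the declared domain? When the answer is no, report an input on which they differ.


Comparing the listings, the differences include: loop structure differs, statement counts differ.
One worked example (base=0, step=5, limit=4) — calc: total := -4 | count := 20 | (((count - 5) + (limit + 4)) != (1 + total)): true | step := 15 | result := 0 | iter idx=-2: | result := 2 | iter pos=0: | result := -3 | delta := 0 | iter idx=2: | delta := -13 | iter idx=3: | delta := -26 | iter idx=4: | delta := -39 | iter idx=5: | delta := -52 | iter idx=6: | delta := -65 | iter idx=7: | delta := -78 | iter idx=8: | delta := -91 | iter idx=9: | delta := -104 | delta := 104 | result 24; calc_v2: total := -4 | count := 20 | ((((count - 5) + limit) + 4) != (1 + total)): true | step := 15 | result := 0 | result := 2 | iter pos=0: | result := -3 | delta := 0 | iter idx=2: | delta := -13 | iter idx=3: | delta := -26 | iter idx=4: | delta := -39 | iter idx=5: | delta := -52 | iter idx=6: | delta := -65 | iter idx=7: | delta := -78 | iter idx=8: | delta := -91 | iter idx=9: | delta := -104 | delta := 104 | result 24; agreement on 24.
Checked all 441 inputs in the declared domain: the outputs agree on every one.
verdict: equivalent


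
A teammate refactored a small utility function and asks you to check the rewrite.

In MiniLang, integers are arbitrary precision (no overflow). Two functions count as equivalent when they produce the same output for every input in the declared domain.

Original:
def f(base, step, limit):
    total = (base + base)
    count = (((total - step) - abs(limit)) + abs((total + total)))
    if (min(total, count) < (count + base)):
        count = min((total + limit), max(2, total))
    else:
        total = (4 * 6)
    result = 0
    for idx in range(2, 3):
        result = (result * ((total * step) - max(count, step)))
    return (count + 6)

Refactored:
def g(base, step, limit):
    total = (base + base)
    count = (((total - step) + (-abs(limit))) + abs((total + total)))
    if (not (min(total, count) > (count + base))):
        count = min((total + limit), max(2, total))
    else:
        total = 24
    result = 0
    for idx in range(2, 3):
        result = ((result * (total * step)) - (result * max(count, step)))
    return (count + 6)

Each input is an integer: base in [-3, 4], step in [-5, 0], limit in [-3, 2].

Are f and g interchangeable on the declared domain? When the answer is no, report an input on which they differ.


Run the pair on base=-1, step=0, limit=-3.
f: total becomes -2; next count becomes -1; next (min(total, count) < (count + base)) evaluates to false; next total becomes 24; next result becomes 0; next at idx=2:; next result becomes 0; next final value 5
g: total becomes -2; next count becomes -1; next (not (min(total, count) > (count + base))) evaluates to true; next count becomes -5; next result becomes 0; next at idx=2:; next result becomes 0; next final value 1
5 against 1: the behavior changed.
verdict: not equivalent; witness: base=-1, step=0, limit=-3


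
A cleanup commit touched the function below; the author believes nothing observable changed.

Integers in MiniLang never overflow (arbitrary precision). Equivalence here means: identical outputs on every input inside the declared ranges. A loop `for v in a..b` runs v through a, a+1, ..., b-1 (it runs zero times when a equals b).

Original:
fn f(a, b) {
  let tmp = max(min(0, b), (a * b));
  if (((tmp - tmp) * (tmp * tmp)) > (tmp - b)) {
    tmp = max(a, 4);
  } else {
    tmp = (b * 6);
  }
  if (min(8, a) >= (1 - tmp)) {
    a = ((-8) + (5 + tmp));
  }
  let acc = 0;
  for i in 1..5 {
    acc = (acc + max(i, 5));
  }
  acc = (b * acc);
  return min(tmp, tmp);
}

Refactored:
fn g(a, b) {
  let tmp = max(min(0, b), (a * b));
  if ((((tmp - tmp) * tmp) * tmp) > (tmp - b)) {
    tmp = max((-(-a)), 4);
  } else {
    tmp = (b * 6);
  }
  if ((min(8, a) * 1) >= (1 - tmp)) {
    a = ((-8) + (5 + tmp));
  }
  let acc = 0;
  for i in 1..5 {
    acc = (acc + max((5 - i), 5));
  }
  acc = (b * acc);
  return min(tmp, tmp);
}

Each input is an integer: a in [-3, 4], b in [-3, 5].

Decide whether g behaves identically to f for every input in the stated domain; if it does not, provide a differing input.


Behavior is preserved: although constant usage differs, and arithmetic usage differs, the outputs never diverge.
One worked example (a=4, b=1) — f: tmp becomes 4; next (((tmp - tmp) * (tmp * tmp)) > (tmp - b)) evaluates to false; next tmp becomes 6; next (min(8, a) >= (1 - tmp)) evaluates to true; next a becomes 3; next acc becomes 0; next at i=1:; next acc becomes 5; next at i=2:; next acc becomes 10; next at i=3:; next acc becomes 15; next at i=4:; next acc becomes 20; next acc becomes 20; next final value 6; g: tmp becomes 4; next ((((tmp - tmp) * tmp) * tmp) > (tmp - b)) evaluates to false; next tmp becomes 6; next ((min(8, a) * 1) >= (1 - tmp)) evaluates to true; next a becomes 3; next acc becomes 0; next at i=1:; next acc becomes 5; next at i=2:; next acc becomes 10; next at i=3:; next acc becomes 15; next at i=4:; next acc becomes 20; next acc becomes 20; next final value 6; agreement on 6.
Across all 72 domain points the two functions coincide.
verdict: equivalent


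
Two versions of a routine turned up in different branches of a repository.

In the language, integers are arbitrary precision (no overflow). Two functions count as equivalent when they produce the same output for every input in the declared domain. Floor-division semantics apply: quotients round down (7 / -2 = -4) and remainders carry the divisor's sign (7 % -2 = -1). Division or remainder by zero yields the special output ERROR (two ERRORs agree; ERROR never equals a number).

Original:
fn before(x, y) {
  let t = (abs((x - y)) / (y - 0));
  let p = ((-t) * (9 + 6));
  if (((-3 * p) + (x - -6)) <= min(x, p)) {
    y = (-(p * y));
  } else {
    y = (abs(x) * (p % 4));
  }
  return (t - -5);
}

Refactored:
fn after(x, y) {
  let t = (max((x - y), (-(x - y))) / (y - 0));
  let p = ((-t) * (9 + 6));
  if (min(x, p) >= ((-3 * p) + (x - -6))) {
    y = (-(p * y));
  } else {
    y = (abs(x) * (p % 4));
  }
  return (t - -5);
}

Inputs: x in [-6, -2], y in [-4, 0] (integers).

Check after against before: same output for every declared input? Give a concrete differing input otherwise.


Comparing the listings, the differences include: comparison usage differs; also arithmetic usage differs; also min/max/abs usage differs.
Tracing x=-2, y=-3: before: t becomes -1; next p becomes 15; next (((-3 * p) + (x - -6)) <= min(x, p)) evaluates to true; next y becomes 45; next final value 4 | after: t becomes -1; next p becomes 15; next (min(x, p) >= ((-3 * p) + (x - -6))) evaluates to true; next y becomes 45; next final value 4 — matching result 4.
Every one of the 25 inputs gives matching results.
verdict: equivalent


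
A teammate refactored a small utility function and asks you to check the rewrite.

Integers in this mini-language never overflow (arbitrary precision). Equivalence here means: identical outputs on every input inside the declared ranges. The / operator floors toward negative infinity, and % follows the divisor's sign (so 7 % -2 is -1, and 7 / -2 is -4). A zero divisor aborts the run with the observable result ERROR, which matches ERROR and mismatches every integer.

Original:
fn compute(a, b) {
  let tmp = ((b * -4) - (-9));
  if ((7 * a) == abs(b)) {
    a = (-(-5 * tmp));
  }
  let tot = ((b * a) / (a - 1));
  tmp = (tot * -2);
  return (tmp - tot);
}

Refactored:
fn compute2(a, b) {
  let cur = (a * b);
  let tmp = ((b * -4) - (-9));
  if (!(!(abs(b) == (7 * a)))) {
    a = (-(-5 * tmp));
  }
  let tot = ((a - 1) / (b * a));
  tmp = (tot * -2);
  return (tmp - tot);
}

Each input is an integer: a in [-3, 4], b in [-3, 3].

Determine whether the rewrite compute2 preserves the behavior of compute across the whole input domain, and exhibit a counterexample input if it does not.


Take a=-3, b=-3.
compute: tmp = 21; ((7 * a) == abs(b)) -> false; tot = -3; tmp = 6; return 9
compute2: cur = 9; tmp = 21; (!(!(abs(b) == (7 * a)))) -> false; tot = -1; tmp = 2; return 3
9 != 3, so the rewrite changes behavior.
verdict: not equivalent; witness: a=-3, b=-3


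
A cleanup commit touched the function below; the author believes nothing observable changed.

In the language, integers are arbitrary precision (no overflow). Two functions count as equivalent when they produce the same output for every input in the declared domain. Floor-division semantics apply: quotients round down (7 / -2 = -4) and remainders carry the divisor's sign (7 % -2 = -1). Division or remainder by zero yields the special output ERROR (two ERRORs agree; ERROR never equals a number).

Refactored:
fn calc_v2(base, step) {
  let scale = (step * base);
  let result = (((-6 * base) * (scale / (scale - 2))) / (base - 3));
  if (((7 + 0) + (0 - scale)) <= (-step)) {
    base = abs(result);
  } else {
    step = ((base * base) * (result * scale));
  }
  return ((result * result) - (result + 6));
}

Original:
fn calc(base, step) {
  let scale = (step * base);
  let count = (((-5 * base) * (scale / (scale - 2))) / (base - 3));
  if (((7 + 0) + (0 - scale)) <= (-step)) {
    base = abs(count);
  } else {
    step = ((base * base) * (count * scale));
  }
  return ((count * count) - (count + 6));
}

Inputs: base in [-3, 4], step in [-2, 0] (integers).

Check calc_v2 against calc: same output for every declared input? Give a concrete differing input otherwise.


Not equivalent: base=-3, step=-1 separates them (66 vs 84).
calc: scale=3, then count=-8, then (((7 + 0) + (0 - scale)) <= (-step)) is false, then step=-216, then returns 66
calc_v2: scale=3, then result=-9, then (((7 + 0) + (0 - scale)) <= (-step)) is false, then step=-243, then returns 84
verdict: not equivalent; witness: base=-3, step=-1


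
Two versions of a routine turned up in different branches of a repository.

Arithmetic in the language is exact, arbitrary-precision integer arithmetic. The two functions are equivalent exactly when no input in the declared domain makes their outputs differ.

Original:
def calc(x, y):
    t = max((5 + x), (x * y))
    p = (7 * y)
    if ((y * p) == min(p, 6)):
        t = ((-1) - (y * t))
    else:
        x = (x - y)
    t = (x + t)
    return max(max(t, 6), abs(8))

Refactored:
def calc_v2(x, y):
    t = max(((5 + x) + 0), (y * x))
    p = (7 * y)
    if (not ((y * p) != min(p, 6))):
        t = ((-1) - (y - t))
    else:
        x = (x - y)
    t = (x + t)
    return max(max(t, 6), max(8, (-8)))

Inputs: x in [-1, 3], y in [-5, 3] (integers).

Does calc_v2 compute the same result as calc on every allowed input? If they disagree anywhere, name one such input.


These are not equivalent — on x=3, y=0 the outputs split (8 vs 10).
calc: t = 8; p = 0; ((y * p) == min(p, 6)) -> true; t = -1; t = 2; return 8
calc_v2: t = 8; p = 0; (not ((y * p) != min(p, 6))) -> true; t = 7; t = 10; return 10
verdict: not equivalent; witness: x=3, y=0


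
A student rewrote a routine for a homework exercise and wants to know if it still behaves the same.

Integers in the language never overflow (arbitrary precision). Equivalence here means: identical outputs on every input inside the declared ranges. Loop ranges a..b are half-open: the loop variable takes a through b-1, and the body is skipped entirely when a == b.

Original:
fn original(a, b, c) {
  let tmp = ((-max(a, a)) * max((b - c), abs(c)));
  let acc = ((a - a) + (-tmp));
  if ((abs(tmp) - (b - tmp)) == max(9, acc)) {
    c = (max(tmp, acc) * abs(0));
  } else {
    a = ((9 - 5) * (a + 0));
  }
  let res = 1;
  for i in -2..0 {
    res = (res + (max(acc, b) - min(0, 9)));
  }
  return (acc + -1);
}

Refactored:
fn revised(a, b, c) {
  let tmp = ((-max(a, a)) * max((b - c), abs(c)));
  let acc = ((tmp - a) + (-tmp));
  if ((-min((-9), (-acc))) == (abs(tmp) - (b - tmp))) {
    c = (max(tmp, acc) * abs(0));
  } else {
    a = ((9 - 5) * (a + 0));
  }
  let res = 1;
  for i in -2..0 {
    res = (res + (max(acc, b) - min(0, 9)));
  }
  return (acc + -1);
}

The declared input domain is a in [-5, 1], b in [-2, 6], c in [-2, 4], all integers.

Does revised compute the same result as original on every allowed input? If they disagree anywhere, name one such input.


Input a=-5, b=-2, c=-2: -11 from original versus 4 from revised.
verdict: not equivalent; witness: a=-5, b=-2, c=-2


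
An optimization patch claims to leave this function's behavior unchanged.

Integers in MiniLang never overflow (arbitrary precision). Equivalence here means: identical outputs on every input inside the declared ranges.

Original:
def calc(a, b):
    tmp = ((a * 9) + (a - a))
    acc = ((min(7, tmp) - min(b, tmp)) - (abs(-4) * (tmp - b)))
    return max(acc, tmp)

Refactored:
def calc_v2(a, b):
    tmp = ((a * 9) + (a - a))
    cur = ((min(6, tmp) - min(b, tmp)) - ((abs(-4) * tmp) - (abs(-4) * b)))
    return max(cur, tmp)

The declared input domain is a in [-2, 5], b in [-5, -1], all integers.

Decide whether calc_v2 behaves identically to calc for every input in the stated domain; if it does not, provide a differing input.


The edit looks behavioral (`7` became `6`), but over these ranges it never changes the outcome; all 40 inputs agree.
verdict: equivalent


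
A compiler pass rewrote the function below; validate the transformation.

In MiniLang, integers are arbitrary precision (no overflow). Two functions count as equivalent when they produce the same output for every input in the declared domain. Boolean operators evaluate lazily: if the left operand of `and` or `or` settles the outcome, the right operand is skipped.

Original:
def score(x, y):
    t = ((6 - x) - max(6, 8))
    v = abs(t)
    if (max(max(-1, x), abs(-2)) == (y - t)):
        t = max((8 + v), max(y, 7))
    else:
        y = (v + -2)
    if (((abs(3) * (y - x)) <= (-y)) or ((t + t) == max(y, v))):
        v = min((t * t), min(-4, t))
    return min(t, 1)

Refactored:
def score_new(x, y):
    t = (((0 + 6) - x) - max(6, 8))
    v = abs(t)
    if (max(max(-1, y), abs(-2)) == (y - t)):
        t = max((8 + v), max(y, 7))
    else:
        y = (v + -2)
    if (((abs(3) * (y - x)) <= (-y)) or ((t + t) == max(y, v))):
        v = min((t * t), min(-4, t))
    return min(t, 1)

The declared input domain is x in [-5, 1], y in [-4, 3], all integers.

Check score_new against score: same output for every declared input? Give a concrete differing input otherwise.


Try x=-2, y=3.
score: t := 0 | v := 0 | (max(max(-1, x), abs(-2)) == (y - t)): false | y := -2 | (((abs(3) * (y - x)) <= (-y)) or ((t + t) == max(y, v))): true | v := -4 | result 0
score_new: t := 0 | v := 0 | (max(max(-1, y), abs(-2)) == (y - t)): true | t := 8 | (((abs(3) * (y - x)) <= (-y)) or ((t + t) == max(y, v))): false | result 1
0 vs 1 — the two versions disagree here.
verdict: not equivalent; witness: x=-2, y=3


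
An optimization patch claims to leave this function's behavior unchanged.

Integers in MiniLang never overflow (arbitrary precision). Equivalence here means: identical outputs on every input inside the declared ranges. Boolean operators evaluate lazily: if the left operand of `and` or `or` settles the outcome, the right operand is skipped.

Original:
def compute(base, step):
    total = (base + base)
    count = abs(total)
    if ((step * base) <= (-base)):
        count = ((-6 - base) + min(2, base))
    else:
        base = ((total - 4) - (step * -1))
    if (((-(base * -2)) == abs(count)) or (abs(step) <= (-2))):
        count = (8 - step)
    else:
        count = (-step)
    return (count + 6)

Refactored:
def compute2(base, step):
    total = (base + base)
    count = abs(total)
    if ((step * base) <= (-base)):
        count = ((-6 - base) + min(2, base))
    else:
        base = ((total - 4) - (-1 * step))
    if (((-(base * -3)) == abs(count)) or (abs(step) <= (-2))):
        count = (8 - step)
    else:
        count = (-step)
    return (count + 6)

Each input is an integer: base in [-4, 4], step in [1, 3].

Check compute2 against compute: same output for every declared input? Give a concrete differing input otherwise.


Run the pair on base=1, step=3.
compute: total=2, then count=2, then ((step * base) <= (-base)) is false, then base=1, then (((-(base * -2)) == abs(count)) or (abs(step) <= (-2))) is true, then count=5, then returns 11
compute2: total=2, then count=2, then ((step * base) <= (-base)) is false, then base=1, then (((-(base * -3)) == abs(count)) or (abs(step) <= (-2))) is false, then count=-3, then returns 3
11 != 3, so the rewrite changes behavior.
verdict: not equivalent; witness: base=1, step=3


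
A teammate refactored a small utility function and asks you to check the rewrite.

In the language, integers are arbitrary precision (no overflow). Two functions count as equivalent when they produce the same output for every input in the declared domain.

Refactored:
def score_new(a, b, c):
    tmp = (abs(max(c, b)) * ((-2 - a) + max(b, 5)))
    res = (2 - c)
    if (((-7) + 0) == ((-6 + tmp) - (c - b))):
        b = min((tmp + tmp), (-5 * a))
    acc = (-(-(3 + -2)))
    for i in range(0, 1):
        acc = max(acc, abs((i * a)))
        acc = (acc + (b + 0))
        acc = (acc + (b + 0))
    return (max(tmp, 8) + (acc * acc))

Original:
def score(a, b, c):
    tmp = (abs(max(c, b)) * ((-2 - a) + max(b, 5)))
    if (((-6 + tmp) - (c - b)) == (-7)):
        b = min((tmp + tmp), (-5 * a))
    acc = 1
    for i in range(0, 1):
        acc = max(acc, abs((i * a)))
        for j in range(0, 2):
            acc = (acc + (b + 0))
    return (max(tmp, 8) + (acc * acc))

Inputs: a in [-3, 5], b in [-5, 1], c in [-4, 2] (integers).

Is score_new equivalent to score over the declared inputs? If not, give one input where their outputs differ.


Beyond behavior-preserving changes, the revision adds an assignment to `res` whose value nothing reads.
Tracing a=5, b=-5, c=-2: score: tmp := -4 | (((-6 + tmp) - (c - b)) == (-7)): false | acc := 1 | iter i=0: | acc := 1 | iter j=0: | acc := -4 | iter j=1: | acc := -9 | result 89 | score_new: tmp := -4 | res := 4 | (((-7) + 0) == ((-6 + tmp) - (c - b))): false | acc := 1 | iter i=0: | acc := 1 | acc := -4 | acc := -9 | result 89 — matching result 89.
Checked all 441 inputs in the declared domain: the outputs agree on every one.
verdict: equivalent


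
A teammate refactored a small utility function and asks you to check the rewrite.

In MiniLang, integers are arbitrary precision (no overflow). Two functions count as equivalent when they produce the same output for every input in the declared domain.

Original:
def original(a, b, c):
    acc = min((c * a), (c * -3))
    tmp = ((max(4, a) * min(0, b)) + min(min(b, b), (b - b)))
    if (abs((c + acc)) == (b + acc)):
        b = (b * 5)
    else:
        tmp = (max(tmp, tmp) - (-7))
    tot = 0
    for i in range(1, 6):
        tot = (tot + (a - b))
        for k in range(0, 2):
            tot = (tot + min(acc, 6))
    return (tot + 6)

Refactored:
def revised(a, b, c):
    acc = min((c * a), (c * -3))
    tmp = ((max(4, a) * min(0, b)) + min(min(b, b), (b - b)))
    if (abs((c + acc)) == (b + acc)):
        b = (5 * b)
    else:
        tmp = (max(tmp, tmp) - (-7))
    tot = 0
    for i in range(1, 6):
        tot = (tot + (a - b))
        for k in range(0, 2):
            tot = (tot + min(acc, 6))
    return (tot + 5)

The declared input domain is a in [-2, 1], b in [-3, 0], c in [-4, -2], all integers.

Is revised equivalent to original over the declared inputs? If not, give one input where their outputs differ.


The rewrite breaks on a=-2, b=-3, c=-4, where the results are 71 and 70.
original: acc = 8; tmp = -15; (abs((c + acc)) == (b + acc)) -> false; tmp = -8; tot = 0; [i=1]; tot = 1; [k=0]; tot = 7; [k=1]; tot = 13; [i=2]; tot = 14; [k=0]; tot = 20; [k=1]; tot = 26; [i=3]; tot = 27; [k=0]; tot = 33; [k=1]; tot = 39; [i=4]; tot = 40; [k=0]; tot = 46; [k=1]; tot = 52; [i=5]; tot = 53; [k=0]; tot = 59; [k=1]; tot = 65; return 71
revised: acc = 8; tmp = -15; (abs((c + acc)) == (b + acc)) -> false; tmp = -8; tot = 0; [i=1]; tot = 1; [k=0]; tot = 7; [k=1]; tot = 13; [i=2]; tot = 14; [k=0]; tot = 20; [k=1]; tot = 26; [i=3]; tot = 27; [k=0]; tot = 33; [k=1]; tot = 39; [i=4]; tot = 40; [k=0]; tot = 46; [k=1]; tot = 52; [i=5]; tot = 53; [k=0]; tot = 59; [k=1]; tot = 65; return 70
verdict: not equivalent; witness: a=-2, b=-3, c=-4


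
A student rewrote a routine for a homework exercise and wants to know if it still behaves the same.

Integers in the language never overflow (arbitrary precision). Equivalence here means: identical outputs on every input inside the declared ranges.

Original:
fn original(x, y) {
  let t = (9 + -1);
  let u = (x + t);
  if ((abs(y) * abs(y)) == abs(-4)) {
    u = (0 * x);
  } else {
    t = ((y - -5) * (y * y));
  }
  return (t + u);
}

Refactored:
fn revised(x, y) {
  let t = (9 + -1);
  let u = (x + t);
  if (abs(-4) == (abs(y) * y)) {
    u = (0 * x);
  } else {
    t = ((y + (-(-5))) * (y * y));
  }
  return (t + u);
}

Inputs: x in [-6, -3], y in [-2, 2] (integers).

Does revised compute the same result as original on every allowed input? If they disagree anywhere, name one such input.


Run the pair on x=-6, y=-2.
original: t=8, then u=2, then ((abs(y) * abs(y)) == abs(-4)) is true, then u=0, then returns 8
revised: t=8, then u=2, then (abs(-4) == (abs(y) * y)) is false, then t=12, then returns 14
8 and 14 differ, so these are not the same function on this domain.
verdict: not equivalent; witness: x=-6, y=-2


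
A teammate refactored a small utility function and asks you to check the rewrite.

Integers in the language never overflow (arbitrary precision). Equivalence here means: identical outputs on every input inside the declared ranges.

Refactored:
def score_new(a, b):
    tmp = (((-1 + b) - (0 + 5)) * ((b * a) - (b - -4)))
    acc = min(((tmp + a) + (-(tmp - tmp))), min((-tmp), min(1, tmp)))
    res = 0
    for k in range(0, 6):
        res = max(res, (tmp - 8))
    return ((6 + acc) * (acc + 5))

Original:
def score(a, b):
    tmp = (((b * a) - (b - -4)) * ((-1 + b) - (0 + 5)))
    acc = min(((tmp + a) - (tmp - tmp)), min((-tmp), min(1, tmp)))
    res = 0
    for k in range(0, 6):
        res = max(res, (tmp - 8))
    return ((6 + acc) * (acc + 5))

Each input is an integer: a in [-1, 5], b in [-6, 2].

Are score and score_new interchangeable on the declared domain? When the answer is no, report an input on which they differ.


Equivalent — the differences include arithmetic usage differs, yet no declared input distinguishes the two.
One worked example (a=3, b=2) — score: tmp = 0; acc = 0; res = 0; [k=0]; res = 0; [k=1]; res = 0; [k=2]; res = 0; [k=3]; res = 0; [k=4]; res = 0; [k=5]; res = 0; return 30; score_new: tmp = 0; acc = 0; res = 0; [k=0]; res = 0; [k=1]; res = 0; [k=2]; res = 0; [k=3]; res = 0; [k=4]; res = 0; [k=5]; res = 0; return 30; agreement on 30.
An exhaustive pass over the 63 declared inputs shows identical outputs.
verdict: equivalent
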